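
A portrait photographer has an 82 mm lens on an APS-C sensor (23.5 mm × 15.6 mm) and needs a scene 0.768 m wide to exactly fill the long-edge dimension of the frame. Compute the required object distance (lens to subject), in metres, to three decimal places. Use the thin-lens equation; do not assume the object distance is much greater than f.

W: 0.768 m = 768 mm.
Magnification m = w/W = dᵢ/dₒ; combined with 1/f = 1/dₒ + 1/dᵢ this gives dₒ = f·(1 + W/w).
dₒ = 82 mm × (1 + 768/23.5) = 82 × 33.6809 ≈ 2761.830 mm = 2.76183 m.

2.762 m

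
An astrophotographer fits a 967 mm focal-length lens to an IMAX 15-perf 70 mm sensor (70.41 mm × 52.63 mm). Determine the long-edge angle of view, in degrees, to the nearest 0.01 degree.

4.17°

Angle of view α = 2·arctan(w/2f) with w = 70.41 mm and f = 967 mm.
w/2f = 0.03641; arctan(0.03641) ≈ 2.0850°, so α ≈ 4.1700°.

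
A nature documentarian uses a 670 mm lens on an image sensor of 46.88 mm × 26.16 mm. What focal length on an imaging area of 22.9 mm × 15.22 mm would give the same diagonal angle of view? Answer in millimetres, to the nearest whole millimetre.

Sensor diagonal = √(46.88² + 26.16²) = √2882.0800 ≈ 53.6850 mm.
Sensor diagonal = √(22.9² + 15.22²) = √756.0584 ≈ 27.4965 mm.
Equal angle of view means equal diagonal/f ratio, so f₂ = f₁ · (diagonal₂/diagonal₁) = 670 × 27.4965/53.6850.
f₂ = 670 × 0.51218 ≈ 343.162 mm.

343 mm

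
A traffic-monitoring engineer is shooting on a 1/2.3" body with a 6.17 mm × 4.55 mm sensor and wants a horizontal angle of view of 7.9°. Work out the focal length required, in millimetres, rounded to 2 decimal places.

44.68 mm

From α = 2·arctan(w/2f) we get f = w / (2·tan(α/2)).
With w = 6.17 mm and α/2 = 3.95°, tan(α/2) ≈ 0.06905, so f ≈ 6.17 / 0.13810 ≈ 44.6778 mm.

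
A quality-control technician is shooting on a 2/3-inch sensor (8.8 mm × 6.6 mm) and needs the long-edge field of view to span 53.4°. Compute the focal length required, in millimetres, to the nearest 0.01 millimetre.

8.75 mm

From α = 2·arctan(w/2f) we get f = w / (2·tan(α/2)).
With w = 8.8 mm and α/2 = 26.7°, tan(α/2) ≈ 0.50295, so f ≈ 8.8 / 1.00590 ≈ 8.7484 mm.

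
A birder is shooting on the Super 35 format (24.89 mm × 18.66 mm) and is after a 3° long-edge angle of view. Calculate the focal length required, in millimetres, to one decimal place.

475.3 mm

From α = 2·arctan(w/2f) we get f = w / (2·tan(α/2)).
With w = 24.89 mm and α/2 = 1.5°, tan(α/2) ≈ 0.02619, so f ≈ 24.89 / 0.05237 ≈ 475.2554 mm.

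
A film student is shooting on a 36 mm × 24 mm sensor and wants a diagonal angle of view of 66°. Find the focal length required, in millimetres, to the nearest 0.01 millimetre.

33.31 mm

Sensor diagonal = √(36² + 24²) = √1872.0000 ≈ 43.2666 mm.
From α = 2·arctan(d/2f) we get f = d / (2·tan(α/2)).
With d = 43.2666 mm and α/2 = 33°, tan(α/2) ≈ 0.64941, so f ≈ 43.2666 / 1.29882 ≈ 33.3124 mm.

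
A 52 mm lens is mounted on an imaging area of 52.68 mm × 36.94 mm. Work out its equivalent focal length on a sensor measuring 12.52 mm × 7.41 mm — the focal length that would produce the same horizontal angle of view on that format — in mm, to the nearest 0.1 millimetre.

Equal angle of view means equal width/f ratio, so f₂ = f₁ · (width₂/width₁) = 52 × 12.52/52.68.
f₂ = 52 × 0.23766 ≈ 12.358 mm.

12.4 mm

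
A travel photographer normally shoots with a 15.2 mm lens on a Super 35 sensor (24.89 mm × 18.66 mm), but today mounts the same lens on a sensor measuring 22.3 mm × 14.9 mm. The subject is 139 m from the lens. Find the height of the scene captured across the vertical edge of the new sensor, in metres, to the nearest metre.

The focal length stays 15.2 mm; the relevant sensor dimension is now h = 14.9 mm. Object distance dₒ = 139 m = 139000 mm.
Thin-lens field height W = h·(dₒ − f)/f = 14.9 × (139000 − 15.2)/15.2 ≈ 136241.679 mm = 136.242 m.

136 m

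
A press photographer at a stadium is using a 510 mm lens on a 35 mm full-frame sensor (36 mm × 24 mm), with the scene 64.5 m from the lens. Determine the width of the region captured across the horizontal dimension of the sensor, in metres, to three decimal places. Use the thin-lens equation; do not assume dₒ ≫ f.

4.517 m

dₒ: 64.5 m = 64500 mm.
Similar triangles through the lens centre give W/dₒ = w/dᵢ; with 1/f = 1/dₒ + 1/dᵢ this gives W = w·(dₒ − f)/f.
W = 36 mm × (64500 − 510) / 510 = 36 × 125.4706 ≈ 4516.941 mm = 4.51694 m.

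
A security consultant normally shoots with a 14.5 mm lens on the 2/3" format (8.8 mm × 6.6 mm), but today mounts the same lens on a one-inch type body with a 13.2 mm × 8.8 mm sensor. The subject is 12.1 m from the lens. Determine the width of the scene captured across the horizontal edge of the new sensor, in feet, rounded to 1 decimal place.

The focal length stays 14.5 mm; the relevant sensor dimension is now w = 13.2 mm. Object distance dₒ = 12.1 m = 12100 mm.
Thin-lens field width W = w·(dₒ − f)/f = 13.2 × (12100 − 14.5)/14.5 ≈ 11001.972 mm = 11001.972/304.8 ft = 36.0957 ft.

36.1 ft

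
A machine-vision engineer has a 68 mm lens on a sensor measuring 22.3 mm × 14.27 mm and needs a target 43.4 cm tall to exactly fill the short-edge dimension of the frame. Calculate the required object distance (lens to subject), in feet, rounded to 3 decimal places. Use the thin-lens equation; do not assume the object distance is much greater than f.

W: 43.4 cm = 434 mm.
Magnification m = h/W = dᵢ/dₒ; combined with 1/f = 1/dₒ + 1/dᵢ this gives dₒ = f·(1 + W/h).
dₒ = 68 mm × (1 + 434/14.27) = 68 × 31.4135 ≈ 2136.115 mm = 2136.115/304.8 ft = 7.00825 ft.

7.008 ft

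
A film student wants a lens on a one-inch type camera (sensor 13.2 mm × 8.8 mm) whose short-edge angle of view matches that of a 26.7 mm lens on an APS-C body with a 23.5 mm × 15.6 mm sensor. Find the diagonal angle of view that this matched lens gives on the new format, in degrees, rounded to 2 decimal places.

Equal short-edge AOV ⇒ f₂ = f₁ · 8.8/15.6 = 26.7 × 0.56410 ≈ 15.0615 mm.
Sensor diagonal = √(13.2² + 8.8²) = √251.6800 ≈ 15.8644 mm.
Diagonal AOV on the new format = 2·arctan(15.8644 / (2 × 15.0615)) = 2·arctan(0.52665) ≈ 55.5474°.

55.55°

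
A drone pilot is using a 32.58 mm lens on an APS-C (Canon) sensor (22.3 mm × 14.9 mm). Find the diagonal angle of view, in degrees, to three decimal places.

Sensor diagonal = √(22.3² + 14.9²) = √719.3000 ≈ 26.8198 mm.
Angle of view α = 2·arctan(d/2f) with d = 26.8198 mm and f = 32.58 mm.
d/2f = 0.41160; arctan(0.41160) ≈ 22.3720°, so α ≈ 44.7440°.

44.744°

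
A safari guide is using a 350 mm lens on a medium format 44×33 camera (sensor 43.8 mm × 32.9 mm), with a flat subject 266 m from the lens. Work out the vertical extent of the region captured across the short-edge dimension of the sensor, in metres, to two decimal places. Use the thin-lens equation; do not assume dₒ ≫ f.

dₒ: 266 m = 266000 mm.
Similar triangles through the lens centre give W/dₒ = h/dᵢ; with 1/f = 1/dₒ + 1/dᵢ this gives W = h·(dₒ − f)/f.
W = 32.9 mm × (266000 − 350) / 350 = 32.9 × 759.0000 ≈ 24971.100 mm = 24.9711 m.

24.97 m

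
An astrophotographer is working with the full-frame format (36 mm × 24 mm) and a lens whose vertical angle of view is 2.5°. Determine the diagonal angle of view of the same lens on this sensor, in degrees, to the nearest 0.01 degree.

From the vertical AOV: f = 24 / (2·tan(1.25°)) = 24 / 0.04364 ≈ 549.9522 mm.
Sensor diagonal = √(36² + 24²) = √1872.0000 ≈ 43.2666 mm.
Diagonal AOV = 2·arctan(43.2666 / (2 × 549.9522)) = 2·arctan(0.03934) ≈ 4.5053°.

4.51°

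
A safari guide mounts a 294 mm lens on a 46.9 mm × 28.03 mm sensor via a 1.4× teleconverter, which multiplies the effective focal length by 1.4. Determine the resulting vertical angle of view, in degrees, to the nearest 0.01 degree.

3.90°

Effective focal length f = 294 × 1.4 = 411.6 mm.
α = 2·arctan(28.03 / (2 × 411.6)) = 2·arctan(0.03405) ≈ 3.9003°.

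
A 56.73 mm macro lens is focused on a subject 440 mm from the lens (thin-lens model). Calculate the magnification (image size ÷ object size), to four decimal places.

Thin lens: 1/f = 1/dₒ + 1/dᵢ → 1/dᵢ = 1/56.73 − 1/440 = 0.0153546 mm⁻¹, so dᵢ ≈ 65.1269 mm.
Magnification m = dᵢ/dₒ = 65.1269/440 ≈ 0.14802.

0.1480×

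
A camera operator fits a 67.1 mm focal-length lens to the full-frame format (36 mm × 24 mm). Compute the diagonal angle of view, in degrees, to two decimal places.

35.74°

Sensor diagonal = √(36² + 24²) = √1872.0000 ≈ 43.2666 mm.
Angle of view α = 2·arctan(d/2f) with d = 43.2666 mm and f = 67.1 mm.
d/2f = 0.32240; arctan(0.32240) ≈ 17.8695°, so α ≈ 35.7391°.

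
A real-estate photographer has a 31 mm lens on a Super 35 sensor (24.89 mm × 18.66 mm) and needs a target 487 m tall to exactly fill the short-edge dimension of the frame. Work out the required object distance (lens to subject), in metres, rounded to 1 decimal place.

809.1 m

W: 487 m = 487000 mm.
Magnification m = h/W = dᵢ/dₒ; combined with 1/f = 1/dₒ + 1/dᵢ this gives dₒ = f·(1 + W/h).
dₒ = 31 mm × (1 + 487000/18.66) = 31 × 26099.6066 ≈ 809087.806 mm = 809.088 m.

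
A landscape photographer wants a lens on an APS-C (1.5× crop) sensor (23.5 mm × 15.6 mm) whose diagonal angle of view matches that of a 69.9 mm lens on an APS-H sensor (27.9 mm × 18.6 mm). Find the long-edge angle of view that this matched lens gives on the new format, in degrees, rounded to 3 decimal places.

Sensor diagonal = √(27.9² + 18.6²) = √1124.3700 ≈ 33.5316 mm.
Sensor diagonal = √(23.5² + 15.6²) = √795.6100 ≈ 28.2066 mm.
Equal diagonal AOV ⇒ f₂ = f₁ · 28.2066/33.5316 = 69.9 × 0.84119 ≈ 58.7994 mm.
Long-edge AOV on the new format = 2·arctan(23.5 / (2 × 58.7994)) = 2·arctan(0.19983) ≈ 22.6014°.

22.601°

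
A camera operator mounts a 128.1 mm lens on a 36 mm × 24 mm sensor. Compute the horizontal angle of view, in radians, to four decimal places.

Angle of view α = 2·arctan(w/2f) with w = 36 mm and f = 128.1 mm.
w/2f = 0.14052; arctan(0.14052) ≈ 0.1396 rad, so α ≈ 0.2792 rad.

0.2792 rad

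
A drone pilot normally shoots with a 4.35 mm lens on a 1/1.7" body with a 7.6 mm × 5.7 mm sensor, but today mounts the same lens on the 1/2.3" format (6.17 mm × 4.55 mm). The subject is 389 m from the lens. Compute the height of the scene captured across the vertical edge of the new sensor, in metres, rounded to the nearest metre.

407 m

The focal length stays 4.35 mm; the relevant sensor dimension is now h = 4.55 mm. Object distance dₒ = 389 m = 389000 mm.
Thin-lens field height W = h·(dₒ − f)/f = 4.55 × (389000 − 4.35)/4.35 ≈ 406880.507 mm = 406.881 m.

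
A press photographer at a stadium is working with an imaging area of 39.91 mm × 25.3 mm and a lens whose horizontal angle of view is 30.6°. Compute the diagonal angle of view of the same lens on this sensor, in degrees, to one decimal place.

35.9°

From the horizontal AOV: f = 39.91 / (2·tan(15.3°)) = 39.91 / 0.54714 ≈ 72.9432 mm.
Sensor diagonal = √(39.91² + 25.3²) = √2232.8981 ≈ 47.2536 mm.
Diagonal AOV = 2·arctan(47.2536 / (2 × 72.9432)) = 2·arctan(0.32391) ≈ 35.8950°.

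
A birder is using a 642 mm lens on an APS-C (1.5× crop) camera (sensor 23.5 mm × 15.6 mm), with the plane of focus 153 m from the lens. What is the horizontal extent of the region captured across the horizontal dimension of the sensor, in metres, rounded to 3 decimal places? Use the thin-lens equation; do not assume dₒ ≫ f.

5.577 m

dₒ: 153 m = 153000 mm.
Similar triangles through the lens centre give W/dₒ = w/dᵢ; with 1/f = 1/dₒ + 1/dᵢ this gives W = w·(dₒ − f)/f.
W = 23.5 mm × (153000 − 642) / 642 = 23.5 × 237.3178 ≈ 5576.967 mm = 5.57697 m.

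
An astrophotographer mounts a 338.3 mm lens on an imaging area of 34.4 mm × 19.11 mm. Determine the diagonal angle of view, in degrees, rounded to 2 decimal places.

Sensor diagonal = √(34.4² + 19.11²) = √1548.5521 ≈ 39.3516 mm.
Angle of view α = 2·arctan(d/2f) with d = 39.3516 mm and f = 338.3 mm.
d/2f = 0.05816; arctan(0.05816) ≈ 3.3286°, so α ≈ 6.6572°.

6.66°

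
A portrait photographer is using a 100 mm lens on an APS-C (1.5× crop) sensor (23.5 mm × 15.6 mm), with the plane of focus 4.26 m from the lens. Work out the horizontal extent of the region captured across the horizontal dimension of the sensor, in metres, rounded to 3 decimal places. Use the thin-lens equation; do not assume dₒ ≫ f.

0.978 m

dₒ: 4.26 m = 4260 mm.
Similar triangles through the lens centre give W/dₒ = w/dᵢ; with 1/f = 1/dₒ + 1/dᵢ this gives W = w·(dₒ − f)/f.
W = 23.5 mm × (4260 − 100) / 100 = 23.5 × 41.6000 ≈ 977.600 mm = 0.9776 m.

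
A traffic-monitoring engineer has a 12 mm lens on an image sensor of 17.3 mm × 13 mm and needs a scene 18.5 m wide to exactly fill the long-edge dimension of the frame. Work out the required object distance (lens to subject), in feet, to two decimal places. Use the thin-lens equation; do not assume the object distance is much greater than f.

42.14 ft

W: 18.5 m = 18500 mm.
Magnification m = w/W = dᵢ/dₒ; combined with 1/f = 1/dₒ + 1/dᵢ this gives dₒ = f·(1 + W/w).
dₒ = 12 mm × (1 + 18500/17.3) = 12 × 1070.3642 ≈ 12844.370 mm = 12844.370/304.8 ft = 42.1403 ft.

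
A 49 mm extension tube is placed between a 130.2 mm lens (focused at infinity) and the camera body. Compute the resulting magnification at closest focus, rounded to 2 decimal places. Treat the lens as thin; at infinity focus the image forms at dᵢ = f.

0.38×

The tube moves the image plane from f to f + e, so dᵢ = 130.2 + 49 = 179.2 mm. Focus is achieved when 1/f = 1/dₒ + 1/dᵢ, giving dₒ = 1/(1/f − 1/(f+e)).
Magnification m = dᵢ/dₒ = (f+e)·(1/f − 1/(f+e)) = e/f = 49/130.2 ≈ 0.3763.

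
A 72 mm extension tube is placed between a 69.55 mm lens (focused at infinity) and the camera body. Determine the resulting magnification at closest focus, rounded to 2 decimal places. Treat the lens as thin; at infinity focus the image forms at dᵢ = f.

The tube moves the image plane from f to f + e, so dᵢ = 69.55 + 72 = 141.55 mm. Focus is achieved when 1/f = 1/dₒ + 1/dᵢ, giving dₒ = 1/(1/f − 1/(f+e)).
Magnification m = dᵢ/dₒ = (f+e)·(1/f − 1/(f+e)) = e/f = 72/69.55 ≈ 1.0352.

1.04×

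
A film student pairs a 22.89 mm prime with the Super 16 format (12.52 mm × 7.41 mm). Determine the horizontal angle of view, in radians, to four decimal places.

Angle of view α = 2·arctan(w/2f) with w = 12.52 mm and f = 22.89 mm.
w/2f = 0.27348; arctan(0.27348) ≈ 0.2670 rad, so α ≈ 0.5339 rad.

0.5339 rad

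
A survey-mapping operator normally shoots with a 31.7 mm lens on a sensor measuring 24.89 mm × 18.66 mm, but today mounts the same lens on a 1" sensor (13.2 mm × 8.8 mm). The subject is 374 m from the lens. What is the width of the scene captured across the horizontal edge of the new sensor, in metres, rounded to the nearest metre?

156 m

The focal length stays 31.7 mm; the relevant sensor dimension is now w = 13.2 mm. Object distance dₒ = 374 m = 374000 mm.
Thin-lens field width W = w·(dₒ − f)/f = 13.2 × (374000 − 31.7)/31.7 ≈ 155721.816 mm = 155.722 m.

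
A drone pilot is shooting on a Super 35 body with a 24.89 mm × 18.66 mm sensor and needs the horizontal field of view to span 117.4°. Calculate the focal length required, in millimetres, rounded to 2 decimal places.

7.57 mm

From α = 2·arctan(w/2f) we get f = w / (2·tan(α/2)).
With w = 24.89 mm and α/2 = 58.7°, tan(α/2) ≈ 1.64471, so f ≈ 24.89 / 3.28942 ≈ 7.5667 mm.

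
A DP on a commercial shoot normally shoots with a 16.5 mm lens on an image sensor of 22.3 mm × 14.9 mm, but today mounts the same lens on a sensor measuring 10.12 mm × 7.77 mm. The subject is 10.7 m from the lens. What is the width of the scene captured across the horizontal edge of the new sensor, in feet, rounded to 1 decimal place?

The focal length stays 16.5 mm; the relevant sensor dimension is now w = 10.12 mm. Object distance dₒ = 10.7 m = 10700 mm.
Thin-lens field width W = w·(dₒ − f)/f = 10.12 × (10700 − 16.5)/16.5 ≈ 6552.547 mm = 6552.547/304.8 ft = 21.4979 ft.

21.5 ft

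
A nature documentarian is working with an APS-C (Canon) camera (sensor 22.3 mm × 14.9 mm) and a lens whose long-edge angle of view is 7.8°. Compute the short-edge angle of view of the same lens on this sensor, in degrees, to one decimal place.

From the long-edge AOV: f = 22.3 / (2·tan(3.9°)) = 22.3 / 0.13635 ≈ 163.5541 mm.
Short-edge AOV = 2·arctan(14.9 / (2 × 163.5541)) = 2·arctan(0.04555) ≈ 5.2161°.

5.2°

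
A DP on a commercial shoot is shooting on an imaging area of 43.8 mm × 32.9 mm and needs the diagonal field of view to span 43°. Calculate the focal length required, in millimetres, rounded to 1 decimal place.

Sensor diagonal = √(43.8² + 32.9²) = √3000.8500 ≈ 54.7800 mm.
From α = 2·arctan(d/2f) we get f = d / (2·tan(α/2)).
With d = 54.7800 mm and α/2 = 21.5°, tan(α/2) ≈ 0.39391, so f ≈ 54.7800 / 0.78782 ≈ 69.5336 mm.

69.5 mm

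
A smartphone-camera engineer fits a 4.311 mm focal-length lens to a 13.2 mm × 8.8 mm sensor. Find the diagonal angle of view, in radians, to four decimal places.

Sensor diagonal = √(13.2² + 8.8²) = √251.6800 ≈ 15.8644 mm.
Angle of view α = 2·arctan(d/2f) with d = 15.8644 mm and f = 4.311 mm.
d/2f = 1.83999; arctan(1.83999) ≈ 1.0730 rad, so α ≈ 2.1459 rad.

2.1459 rad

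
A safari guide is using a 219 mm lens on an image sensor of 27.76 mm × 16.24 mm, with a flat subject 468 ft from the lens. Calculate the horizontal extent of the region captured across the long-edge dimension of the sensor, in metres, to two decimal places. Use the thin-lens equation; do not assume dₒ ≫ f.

dₒ: 468 ft × 304.8 mm/ft = 142646.40 mm.
Similar triangles through the lens centre give W/dₒ = w/dᵢ; with 1/f = 1/dₒ + 1/dᵢ this gives W = w·(dₒ − f)/f.
W = 27.76 mm × (142646 − 219) / 219 = 27.76 × 650.3534 ≈ 18053.810 mm = 18.0538 m.

18.05 m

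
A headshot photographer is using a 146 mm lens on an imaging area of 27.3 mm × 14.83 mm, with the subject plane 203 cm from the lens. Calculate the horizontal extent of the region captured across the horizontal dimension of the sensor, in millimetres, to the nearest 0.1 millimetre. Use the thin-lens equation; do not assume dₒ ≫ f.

352.3 mm

dₒ: 203 cm = 2030 mm.
Similar triangles through the lens centre give W/dₒ = w/dᵢ; with 1/f = 1/dₒ + 1/dᵢ this gives W = w·(dₒ − f)/f.
W = 27.3 mm × (2030 − 146) / 146 = 27.3 × 12.9041 ≈ 352.282 mm.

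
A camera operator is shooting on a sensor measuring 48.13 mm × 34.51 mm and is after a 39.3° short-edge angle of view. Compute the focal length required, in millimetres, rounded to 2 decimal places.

From α = 2·arctan(h/2f) we get f = h / (2·tan(α/2)).
With h = 34.51 mm and α/2 = 19.65°, tan(α/2) ≈ 0.35707, so f ≈ 34.51 / 0.71414 ≈ 48.3242 mm.

48.32 mm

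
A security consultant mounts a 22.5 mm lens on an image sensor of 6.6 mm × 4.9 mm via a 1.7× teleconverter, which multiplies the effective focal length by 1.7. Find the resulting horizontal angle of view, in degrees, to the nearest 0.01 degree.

9.86°

Effective focal length f = 22.5 × 1.7 = 38.25 mm.
α = 2·arctan(6.6 / (2 × 38.25)) = 2·arctan(0.08627) ≈ 9.8619°.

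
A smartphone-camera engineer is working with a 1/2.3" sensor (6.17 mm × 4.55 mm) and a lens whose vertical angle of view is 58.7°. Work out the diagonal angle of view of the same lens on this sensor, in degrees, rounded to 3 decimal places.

From the vertical AOV: f = 4.55 / (2·tan(29.35°)) = 4.55 / 1.12464 ≈ 4.0457 mm.
Sensor diagonal = √(6.17² + 4.55²) = √58.7714 ≈ 7.6663 mm.
Diagonal AOV = 2·arctan(7.6663 / (2 × 4.0457)) = 2·arctan(0.94745) ≈ 86.9087°.

86.909°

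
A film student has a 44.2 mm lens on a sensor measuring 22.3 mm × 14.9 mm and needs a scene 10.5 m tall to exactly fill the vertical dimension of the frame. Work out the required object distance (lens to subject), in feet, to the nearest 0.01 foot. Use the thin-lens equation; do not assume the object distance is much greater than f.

W: 10.5 m = 10500 mm.
Magnification m = h/W = dᵢ/dₒ; combined with 1/f = 1/dₒ + 1/dᵢ this gives dₒ = f·(1 + W/h).
dₒ = 44.2 mm × (1 + 10500/14.9) = 44.2 × 705.6980 ≈ 31191.851 mm = 31191.851/304.8 ft = 102.335 ft.

102.34 ft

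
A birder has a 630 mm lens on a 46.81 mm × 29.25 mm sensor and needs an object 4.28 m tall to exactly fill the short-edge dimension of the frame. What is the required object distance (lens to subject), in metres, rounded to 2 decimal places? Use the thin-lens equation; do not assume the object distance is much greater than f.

92.81 m

W: 4.28 m = 4280 mm.
Magnification m = h/W = dᵢ/dₒ; combined with 1/f = 1/dₒ + 1/dᵢ this gives dₒ = f·(1 + W/h).
dₒ = 630 mm × (1 + 4280/29.25) = 630 × 147.3248 ≈ 92814.615 mm = 92.8146 m.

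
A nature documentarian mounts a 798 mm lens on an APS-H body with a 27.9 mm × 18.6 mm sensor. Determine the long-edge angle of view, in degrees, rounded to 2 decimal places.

2.00°

Angle of view α = 2·arctan(w/2f) with w = 27.9 mm and f = 798 mm.
w/2f = 0.01748; arctan(0.01748) ≈ 1.0015°, so α ≈ 2.0030°.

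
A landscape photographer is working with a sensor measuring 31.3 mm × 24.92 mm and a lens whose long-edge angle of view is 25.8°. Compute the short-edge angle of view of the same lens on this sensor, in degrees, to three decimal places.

20.668°

From the long-edge AOV: f = 31.3 / (2·tan(12.9°)) = 31.3 / 0.45806 ≈ 68.3315 mm.
Short-edge AOV = 2·arctan(24.92 / (2 × 68.3315)) = 2·arctan(0.18235) ≈ 20.6683°.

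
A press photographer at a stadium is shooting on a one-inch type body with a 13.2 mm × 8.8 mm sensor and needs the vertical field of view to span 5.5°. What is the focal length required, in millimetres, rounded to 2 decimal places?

From α = 2·arctan(h/2f) we get f = h / (2·tan(α/2)).
With h = 8.8 mm and α/2 = 2.75°, tan(α/2) ≈ 0.04803, so f ≈ 8.8 / 0.09607 ≈ 91.6028 mm.

91.60 mm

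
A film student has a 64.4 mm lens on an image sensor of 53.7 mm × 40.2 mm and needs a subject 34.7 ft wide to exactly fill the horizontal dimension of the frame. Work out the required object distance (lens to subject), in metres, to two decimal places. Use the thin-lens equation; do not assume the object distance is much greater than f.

W: 34.7 ft × 304.8 mm/ft = 10576.56 mm.
Magnification m = w/W = dᵢ/dₒ; combined with 1/f = 1/dₒ + 1/dᵢ this gives dₒ = f·(1 + W/w).
dₒ = 64.4 mm × (1 + 10576.6/53.7) = 64.4 × 197.9564 ≈ 12748.393 mm = 12.7484 m.

12.75 m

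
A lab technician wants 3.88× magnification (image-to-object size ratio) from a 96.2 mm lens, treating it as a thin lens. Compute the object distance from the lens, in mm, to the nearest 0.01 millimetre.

120.99 mm

With m = dᵢ/dₒ and 1/f = 1/dₒ + 1/dᵢ, substituting dᵢ = m·dₒ gives 1/f = (1 + 1/m)/dₒ, hence dₒ = f·(1 + 1/m).
dₒ = 96.2 × (1 + 1/3.88) = 96.2 × 1.25773 ≈ 120.994 mm.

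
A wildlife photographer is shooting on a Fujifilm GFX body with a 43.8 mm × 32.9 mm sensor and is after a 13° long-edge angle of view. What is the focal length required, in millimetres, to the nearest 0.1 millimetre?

192.2 mm

From α = 2·arctan(w/2f) we get f = w / (2·tan(α/2)).
With w = 43.8 mm and α/2 = 6.5°, tan(α/2) ≈ 0.11394, so f ≈ 43.8 / 0.22787 ≈ 192.2138 mm.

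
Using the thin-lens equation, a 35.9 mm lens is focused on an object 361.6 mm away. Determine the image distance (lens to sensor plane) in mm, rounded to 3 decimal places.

39.857 mm

1/dᵢ = 1/f − 1/dₒ = 1/35.9 − 1/361.6 = 0.0250897 mm⁻¹.
dᵢ = 1/0.0250897 ≈ 39.8570 mm.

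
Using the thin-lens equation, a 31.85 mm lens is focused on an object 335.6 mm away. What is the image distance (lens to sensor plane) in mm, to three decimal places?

1/dᵢ = 1/f − 1/dₒ = 1/31.85 − 1/335.6 = 0.0284174 mm⁻¹.
dᵢ = 1/0.0284174 ≈ 35.1897 mm.

35.190 mm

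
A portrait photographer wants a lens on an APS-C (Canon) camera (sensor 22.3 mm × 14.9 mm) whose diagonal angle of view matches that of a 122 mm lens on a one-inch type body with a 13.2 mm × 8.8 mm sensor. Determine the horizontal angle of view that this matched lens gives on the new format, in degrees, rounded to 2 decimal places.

Sensor diagonal = √(13.2² + 8.8²) = √251.6800 ≈ 15.8644 mm.
Sensor diagonal = √(22.3² + 14.9²) = √719.3000 ≈ 26.8198 mm.
Equal diagonal AOV ⇒ f₂ = f₁ · 26.8198/15.8644 = 122 × 1.69056 ≈ 206.2484 mm.
Horizontal AOV on the new format = 2·arctan(22.3 / (2 × 206.2484)) = 2·arctan(0.05406) ≈ 6.1889°.

6.19°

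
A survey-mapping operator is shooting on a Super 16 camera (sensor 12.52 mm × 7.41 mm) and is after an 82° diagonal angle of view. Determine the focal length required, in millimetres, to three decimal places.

Sensor diagonal = √(12.52² + 7.41²) = √211.6585 ≈ 14.5485 mm.
From α = 2·arctan(d/2f) we get f = d / (2·tan(α/2)).
With d = 14.5485 mm and α/2 = 41°, tan(α/2) ≈ 0.86929, so f ≈ 14.5485 / 1.73857 ≈ 8.3681 mm.

8.368 mm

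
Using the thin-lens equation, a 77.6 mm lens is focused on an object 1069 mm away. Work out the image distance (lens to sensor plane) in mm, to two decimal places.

1/dᵢ = 1/f − 1/dₒ = 1/77.6 − 1/1069 = 0.0119511 mm⁻¹.
dᵢ = 1/0.0119511 ≈ 83.6740 mm.

83.67 mm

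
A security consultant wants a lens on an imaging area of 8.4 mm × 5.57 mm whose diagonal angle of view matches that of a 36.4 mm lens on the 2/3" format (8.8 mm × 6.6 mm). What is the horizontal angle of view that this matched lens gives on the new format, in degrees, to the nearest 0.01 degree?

Sensor diagonal = √(8.8² + 6.6²) = √121.0000 ≈ 11.0000 mm.
Sensor diagonal = √(8.4² + 5.57²) = √101.5849 ≈ 10.0789 mm.
Equal diagonal AOV ⇒ f₂ = f₁ · 10.0789/11.0000 = 36.4 × 0.91627 ≈ 33.3521 mm.
Horizontal AOV on the new format = 2·arctan(8.4 / (2 × 33.3521)) = 2·arctan(0.12593) ≈ 14.3548°.

14.35°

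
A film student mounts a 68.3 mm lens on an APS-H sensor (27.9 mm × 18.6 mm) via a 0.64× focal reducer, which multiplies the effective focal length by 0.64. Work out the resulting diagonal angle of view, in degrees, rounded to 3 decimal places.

Effective focal length f = 68.3 × 0.64 = 43.712 mm.
Sensor diagonal = √(27.9² + 18.6²) = √1124.3700 ≈ 33.5316 mm.
α = 2·arctan(33.532 / (2 × 43.712)) = 2·arctan(0.38355) ≈ 41.9688°.

41.969°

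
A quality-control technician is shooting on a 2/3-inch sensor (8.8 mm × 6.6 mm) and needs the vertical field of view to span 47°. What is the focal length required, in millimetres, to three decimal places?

From α = 2·arctan(h/2f) we get f = h / (2·tan(α/2)).
With h = 6.6 mm and α/2 = 23.5°, tan(α/2) ≈ 0.43481, so f ≈ 6.6 / 0.86962 ≈ 7.5895 mm.

7.589 mm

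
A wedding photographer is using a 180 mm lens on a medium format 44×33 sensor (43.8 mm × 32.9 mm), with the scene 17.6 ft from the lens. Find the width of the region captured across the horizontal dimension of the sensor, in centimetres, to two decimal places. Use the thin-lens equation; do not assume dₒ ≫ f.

dₒ: 17.6 ft × 304.8 mm/ft = 5364.48 mm.
Similar triangles through the lens centre give W/dₒ = w/dᵢ; with 1/f = 1/dₒ + 1/dᵢ this gives W = w·(dₒ − f)/f.
W = 43.8 mm × (5364.48 − 180) / 180 = 43.8 × 28.8027 ≈ 1261.557 mm = 126.156 cm.

126.16 cm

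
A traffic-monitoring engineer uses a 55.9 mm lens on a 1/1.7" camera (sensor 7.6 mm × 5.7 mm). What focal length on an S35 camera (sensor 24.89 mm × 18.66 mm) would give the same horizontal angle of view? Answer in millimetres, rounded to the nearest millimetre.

Equal angle of view means equal width/f ratio, so f₂ = f₁ · (width₂/width₁) = 55.9 × 24.89/7.6.
f₂ = 55.9 × 3.27500 ≈ 183.072 mm.

183 mm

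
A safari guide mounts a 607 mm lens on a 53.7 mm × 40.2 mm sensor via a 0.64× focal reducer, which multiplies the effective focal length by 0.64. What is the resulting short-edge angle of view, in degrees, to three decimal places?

Effective focal length f = 607 × 0.64 = 388.48 mm.
α = 2·arctan(40.2 / (2 × 388.48)) = 2·arctan(0.05174) ≈ 5.9237°.

5.924°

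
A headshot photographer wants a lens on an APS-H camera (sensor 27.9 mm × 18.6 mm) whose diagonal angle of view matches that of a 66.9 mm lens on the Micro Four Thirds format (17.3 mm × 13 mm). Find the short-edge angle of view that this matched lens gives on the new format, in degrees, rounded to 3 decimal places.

Sensor diagonal = √(17.3² + 13²) = √468.2900 ≈ 21.6400 mm.
Sensor diagonal = √(27.9² + 18.6²) = √1124.3700 ≈ 33.5316 mm.
Equal diagonal AOV ⇒ f₂ = f₁ · 33.5316/21.6400 = 66.9 × 1.54952 ≈ 103.6629 mm.
Short-edge AOV on the new format = 2·arctan(18.6 / (2 × 103.6629)) = 2·arctan(0.08971) ≈ 10.2530°.

10.253°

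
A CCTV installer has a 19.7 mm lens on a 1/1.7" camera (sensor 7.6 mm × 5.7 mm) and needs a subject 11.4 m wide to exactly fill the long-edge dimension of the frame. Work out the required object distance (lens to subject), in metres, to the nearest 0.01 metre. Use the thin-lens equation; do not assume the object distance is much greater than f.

W: 11.4 m = 11400 mm.
Magnification m = w/W = dᵢ/dₒ; combined with 1/f = 1/dₒ + 1/dᵢ this gives dₒ = f·(1 + W/w).
dₒ = 19.7 mm × (1 + 11400/7.6) = 19.7 × 1501.0000 ≈ 29569.700 mm = 29.5697 m.

29.57 m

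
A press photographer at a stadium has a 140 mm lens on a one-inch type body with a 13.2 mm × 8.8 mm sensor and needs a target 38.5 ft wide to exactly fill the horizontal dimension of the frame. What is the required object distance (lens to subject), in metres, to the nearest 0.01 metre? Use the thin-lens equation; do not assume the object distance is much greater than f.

W: 38.5 ft × 304.8 mm/ft = 11734.80 mm.
Magnification m = w/W = dᵢ/dₒ; combined with 1/f = 1/dₒ + 1/dᵢ this gives dₒ = f·(1 + W/w).
dₒ = 140 mm × (1 + 11734.8/13.2) = 140 × 890.0000 ≈ 124599.996 mm = 124.6 m.

124.60 m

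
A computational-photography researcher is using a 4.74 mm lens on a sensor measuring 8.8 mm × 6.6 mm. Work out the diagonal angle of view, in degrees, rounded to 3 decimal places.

98.489°

Sensor diagonal = √(8.8² + 6.6²) = √121.0000 ≈ 11.0000 mm.
Angle of view α = 2·arctan(d/2f) with d = 11.0000 mm and f = 4.74 mm.
d/2f = 1.16034; arctan(1.16034) ≈ 49.2446°, so α ≈ 98.4893°.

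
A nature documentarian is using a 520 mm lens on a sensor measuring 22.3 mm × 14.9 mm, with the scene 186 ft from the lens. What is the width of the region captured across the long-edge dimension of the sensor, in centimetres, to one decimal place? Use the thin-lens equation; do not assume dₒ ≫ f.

240.9 cm

dₒ: 186 ft × 304.8 mm/ft = 56692.80 mm.
Similar triangles through the lens centre give W/dₒ = w/dᵢ; with 1/f = 1/dₒ + 1/dᵢ this gives W = w·(dₒ − f)/f.
W = 22.3 mm × (56692.8 − 520) / 520 = 22.3 × 108.0246 ≈ 2408.949 mm = 240.895 cm.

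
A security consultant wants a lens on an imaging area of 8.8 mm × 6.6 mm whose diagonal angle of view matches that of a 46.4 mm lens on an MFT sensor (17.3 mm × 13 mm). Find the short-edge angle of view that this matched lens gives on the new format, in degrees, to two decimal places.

15.93°

Sensor diagonal = √(17.3² + 13²) = √468.2900 ≈ 21.6400 mm.
Sensor diagonal = √(8.8² + 6.6²) = √121.0000 ≈ 11.0000 mm.
Equal diagonal AOV ⇒ f₂ = f₁ · 11.0000/21.6400 = 46.4 × 0.50832 ≈ 23.5859 mm.
Short-edge AOV on the new format = 2·arctan(6.6 / (2 × 23.5859)) = 2·arctan(0.13991) ≈ 15.9295°.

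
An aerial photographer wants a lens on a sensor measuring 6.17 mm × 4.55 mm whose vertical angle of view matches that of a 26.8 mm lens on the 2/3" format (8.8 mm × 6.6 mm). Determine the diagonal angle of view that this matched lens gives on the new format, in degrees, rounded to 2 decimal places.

Equal vertical AOV ⇒ f₂ = f₁ · 4.55/6.6 = 26.8 × 0.68939 ≈ 18.4758 mm.
Sensor diagonal = √(6.17² + 4.55²) = √58.7714 ≈ 7.6663 mm.
Diagonal AOV on the new format = 2·arctan(7.6663 / (2 × 18.4758)) = 2·arctan(0.20747) ≈ 23.4415°.

23.44°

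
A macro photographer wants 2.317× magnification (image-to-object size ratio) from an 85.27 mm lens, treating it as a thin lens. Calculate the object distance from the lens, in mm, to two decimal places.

122.07 mm

With m = dᵢ/dₒ and 1/f = 1/dₒ + 1/dᵢ, substituting dᵢ = m·dₒ gives 1/f = (1 + 1/m)/dₒ, hence dₒ = f·(1 + 1/m).
dₒ = 85.27 × (1 + 1/2.317) = 85.27 × 1.43159 ≈ 122.072 mm.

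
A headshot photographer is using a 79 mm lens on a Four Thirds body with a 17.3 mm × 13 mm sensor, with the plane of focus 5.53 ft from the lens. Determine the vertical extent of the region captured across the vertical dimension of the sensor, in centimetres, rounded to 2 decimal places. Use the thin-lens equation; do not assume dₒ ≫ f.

26.44 cm

dₒ: 5.53 ft × 304.8 mm/ft = 1685.54 mm.
Similar triangles through the lens centre give W/dₒ = h/dᵢ; with 1/f = 1/dₒ + 1/dᵢ this gives W = h·(dₒ − f)/f.
W = 13 mm × (1685.54 − 79) / 79 = 13 × 20.3360 ≈ 264.368 mm = 26.4368 cm.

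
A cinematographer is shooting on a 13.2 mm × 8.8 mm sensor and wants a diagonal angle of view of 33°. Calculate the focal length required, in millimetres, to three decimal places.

Sensor diagonal = √(13.2² + 8.8²) = √251.6800 ≈ 15.8644 mm.
From α = 2·arctan(d/2f) we get f = d / (2·tan(α/2)).
With d = 15.8644 mm and α/2 = 16.5°, tan(α/2) ≈ 0.29621, so f ≈ 15.8644 / 0.59243 ≈ 26.7787 mm.

26.779 mm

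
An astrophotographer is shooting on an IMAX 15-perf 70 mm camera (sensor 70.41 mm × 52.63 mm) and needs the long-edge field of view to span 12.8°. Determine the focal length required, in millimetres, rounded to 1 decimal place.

From α = 2·arctan(w/2f) we get f = w / (2·tan(α/2)).
With w = 70.41 mm and α/2 = 6.4°, tan(α/2) ≈ 0.11217, so f ≈ 70.41 / 0.22434 ≈ 313.8596 mm.

313.9 mm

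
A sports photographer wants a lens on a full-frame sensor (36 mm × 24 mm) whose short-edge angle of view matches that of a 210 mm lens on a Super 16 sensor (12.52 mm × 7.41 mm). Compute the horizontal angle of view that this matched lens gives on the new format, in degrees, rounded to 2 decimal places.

Equal short-edge AOV ⇒ f₂ = f₁ · 24/7.41 = 210 × 3.23887 ≈ 680.1619 mm.
Horizontal AOV on the new format = 2·arctan(36 / (2 × 680.1619)) = 2·arctan(0.02646) ≈ 3.0319°.

3.03°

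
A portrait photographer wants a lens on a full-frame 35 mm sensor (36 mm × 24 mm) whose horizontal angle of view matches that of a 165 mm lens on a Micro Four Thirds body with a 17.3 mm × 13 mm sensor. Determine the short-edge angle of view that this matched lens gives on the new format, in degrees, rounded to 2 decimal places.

4.00°

Equal horizontal AOV ⇒ f₂ = f₁ · 36/17.3 = 165 × 2.08092 ≈ 343.3526 mm.
Short-edge AOV on the new format = 2·arctan(24 / (2 × 343.3526)) = 2·arctan(0.03495) ≈ 4.0033°.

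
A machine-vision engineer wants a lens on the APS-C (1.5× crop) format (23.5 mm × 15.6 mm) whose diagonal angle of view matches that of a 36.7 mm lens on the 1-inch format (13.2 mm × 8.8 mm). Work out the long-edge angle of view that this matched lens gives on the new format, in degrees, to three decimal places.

Sensor diagonal = √(13.2² + 8.8²) = √251.6800 ≈ 15.8644 mm.
Sensor diagonal = √(23.5² + 15.6²) = √795.6100 ≈ 28.2066 mm.
Equal diagonal AOV ⇒ f₂ = f₁ · 28.2066/15.8644 = 36.7 × 1.77798 ≈ 65.2517 mm.
Long-edge AOV on the new format = 2·arctan(23.5 / (2 × 65.2517)) = 2·arctan(0.18007) ≈ 20.4159°.

20.416°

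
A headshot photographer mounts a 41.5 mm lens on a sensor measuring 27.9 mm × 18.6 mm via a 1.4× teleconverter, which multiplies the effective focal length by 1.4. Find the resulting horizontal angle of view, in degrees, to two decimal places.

27.00°

Effective focal length f = 41.5 × 1.4 = 58.1 mm.
α = 2·arctan(27.9 / (2 × 58.1)) = 2·arctan(0.24010) ≈ 27.0027°.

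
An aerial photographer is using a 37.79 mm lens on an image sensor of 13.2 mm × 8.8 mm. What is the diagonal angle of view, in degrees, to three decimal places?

Sensor diagonal = √(13.2² + 8.8²) = √251.6800 ≈ 15.8644 mm.
Angle of view α = 2·arctan(d/2f) with d = 15.8644 mm and f = 37.79 mm.
d/2f = 0.20990; arctan(0.20990) ≈ 11.8544°, so α ≈ 23.7088°.

23.709°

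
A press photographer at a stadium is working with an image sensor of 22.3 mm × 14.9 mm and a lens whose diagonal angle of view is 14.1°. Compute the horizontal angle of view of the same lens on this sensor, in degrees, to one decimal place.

11.7°

Sensor diagonal = √(22.3² + 14.9²) = √719.3000 ≈ 26.8198 mm.
From the diagonal AOV: f = 26.8198 / (2·tan(7.05°)) = 26.8198 / 0.24734 ≈ 108.4324 mm.
Horizontal AOV = 2·arctan(22.3 / (2 × 108.4324)) = 2·arctan(0.10283) ≈ 11.7421°.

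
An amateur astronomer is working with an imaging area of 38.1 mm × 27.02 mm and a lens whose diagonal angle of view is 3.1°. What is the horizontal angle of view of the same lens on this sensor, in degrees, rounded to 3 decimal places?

Sensor diagonal = √(38.1² + 27.02²) = √2181.6904 ≈ 46.7086 mm.
From the diagonal AOV: f = 46.7086 / (2·tan(1.55°)) = 46.7086 / 0.05412 ≈ 863.0810 mm.
Horizontal AOV = 2·arctan(38.1 / (2 × 863.0810)) = 2·arctan(0.02207) ≈ 2.5289°.

2.529°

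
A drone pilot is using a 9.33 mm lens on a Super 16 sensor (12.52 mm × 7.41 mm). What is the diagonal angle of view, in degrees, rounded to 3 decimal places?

75.884°

Sensor diagonal = √(12.52² + 7.41²) = √211.6585 ≈ 14.5485 mm.
Angle of view α = 2·arctan(d/2f) with d = 14.5485 mm and f = 9.33 mm.
d/2f = 0.77966; arctan(0.77966) ≈ 37.9422°, so α ≈ 75.8844°.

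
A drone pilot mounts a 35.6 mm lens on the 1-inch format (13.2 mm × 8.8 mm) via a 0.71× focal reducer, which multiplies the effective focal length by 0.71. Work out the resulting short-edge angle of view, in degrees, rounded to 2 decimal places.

19.75°

Effective focal length f = 35.6 × 0.71 = 25.276 mm.
α = 2·arctan(8.8 / (2 × 25.276)) = 2·arctan(0.17408) ≈ 19.7500°.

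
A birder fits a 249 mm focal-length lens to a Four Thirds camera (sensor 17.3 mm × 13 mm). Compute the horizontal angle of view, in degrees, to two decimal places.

Angle of view α = 2·arctan(w/2f) with w = 17.3 mm and f = 249 mm.
w/2f = 0.03474; arctan(0.03474) ≈ 1.9896°, so α ≈ 3.9792°.

3.98°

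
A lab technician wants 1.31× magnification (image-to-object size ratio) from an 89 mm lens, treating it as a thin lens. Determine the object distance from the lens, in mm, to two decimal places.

With m = dᵢ/dₒ and 1/f = 1/dₒ + 1/dᵢ, substituting dᵢ = m·dₒ gives 1/f = (1 + 1/m)/dₒ, hence dₒ = f·(1 + 1/m).
dₒ = 89 × (1 + 1/1.31) = 89 × 1.76336 ≈ 156.939 mm.

156.94 mm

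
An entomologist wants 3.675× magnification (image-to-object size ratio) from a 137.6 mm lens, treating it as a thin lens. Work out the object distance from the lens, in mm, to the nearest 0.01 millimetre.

With m = dᵢ/dₒ and 1/f = 1/dₒ + 1/dᵢ, substituting dᵢ = m·dₒ gives 1/f = (1 + 1/m)/dₒ, hence dₒ = f·(1 + 1/m).
dₒ = 137.6 × (1 + 1/3.675) = 137.6 × 1.27211 ≈ 175.042 mm.

175.04 mm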